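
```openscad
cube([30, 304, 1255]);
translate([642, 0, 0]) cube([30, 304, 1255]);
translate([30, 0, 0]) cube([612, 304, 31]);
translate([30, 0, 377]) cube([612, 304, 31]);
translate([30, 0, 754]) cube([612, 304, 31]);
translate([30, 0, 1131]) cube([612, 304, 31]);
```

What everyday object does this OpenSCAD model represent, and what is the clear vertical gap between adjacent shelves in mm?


A bookshelf. The clear shelf gap is 346 mm.

Two tall side panels with 4 horizontal boards between them — a bookshelf. The first two shelf undersides are at z = 0 and z = 377; with shelf thickness 31, the clear gap is 377 − 0 − 31 = 346 mm.


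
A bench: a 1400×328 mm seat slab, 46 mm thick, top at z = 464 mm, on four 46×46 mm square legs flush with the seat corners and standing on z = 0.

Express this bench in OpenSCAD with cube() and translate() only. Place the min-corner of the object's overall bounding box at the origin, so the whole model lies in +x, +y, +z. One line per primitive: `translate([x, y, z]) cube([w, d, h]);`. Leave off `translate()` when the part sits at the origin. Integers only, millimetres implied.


translate([0, 0, 418]) cube([1400, 328, 46]);
cube([46, 46, 418]);
translate([0, 282, 0]) cube([46, 46, 418]);
translate([1354, 0, 0]) cube([46, 46, 418]);
translate([1354, 282, 0]) cube([46, 46, 418]);


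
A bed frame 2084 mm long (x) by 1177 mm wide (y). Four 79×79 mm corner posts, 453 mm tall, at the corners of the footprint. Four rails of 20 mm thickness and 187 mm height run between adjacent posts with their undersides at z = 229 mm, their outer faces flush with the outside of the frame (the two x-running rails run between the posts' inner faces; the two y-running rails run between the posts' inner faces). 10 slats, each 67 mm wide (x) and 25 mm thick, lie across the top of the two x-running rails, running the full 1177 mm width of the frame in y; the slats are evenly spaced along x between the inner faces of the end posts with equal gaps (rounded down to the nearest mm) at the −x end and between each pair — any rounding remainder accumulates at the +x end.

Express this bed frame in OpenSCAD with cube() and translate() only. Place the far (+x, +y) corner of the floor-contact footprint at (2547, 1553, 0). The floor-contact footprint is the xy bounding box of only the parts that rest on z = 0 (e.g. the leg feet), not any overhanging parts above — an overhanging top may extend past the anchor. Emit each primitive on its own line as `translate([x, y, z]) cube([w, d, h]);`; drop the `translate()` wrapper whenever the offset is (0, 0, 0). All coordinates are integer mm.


translate([463, 376, 0]) cube([79, 79, 453]);
translate([463, 1474, 0]) cube([79, 79, 453]);
translate([2468, 376, 0]) cube([79, 79, 453]);
translate([2468, 1474, 0]) cube([79, 79, 453]);
translate([542, 376, 229]) cube([1926, 20, 187]);
translate([542, 1533, 229]) cube([1926, 20, 187]);
translate([463, 455, 229]) cube([20, 1019, 187]);
translate([2527, 455, 229]) cube([20, 1019, 187]);
translate([656, 376, 416]) cube([67, 1177, 25]);
translate([837, 376, 416]) cube([67, 1177, 25]);
translate([1018, 376, 416]) cube([67, 1177, 25]);
translate([1199, 376, 416]) cube([67, 1177, 25]);
translate([1380, 376, 416]) cube([67, 1177, 25]);
translate([1561, 376, 416]) cube([67, 1177, 25]);
translate([1742, 376, 416]) cube([67, 1177, 25]);
translate([1923, 376, 416]) cube([67, 1177, 25]);
translate([2104, 376, 416]) cube([67, 1177, 25]);
translate([2285, 376, 416]) cube([67, 1177, 25]);


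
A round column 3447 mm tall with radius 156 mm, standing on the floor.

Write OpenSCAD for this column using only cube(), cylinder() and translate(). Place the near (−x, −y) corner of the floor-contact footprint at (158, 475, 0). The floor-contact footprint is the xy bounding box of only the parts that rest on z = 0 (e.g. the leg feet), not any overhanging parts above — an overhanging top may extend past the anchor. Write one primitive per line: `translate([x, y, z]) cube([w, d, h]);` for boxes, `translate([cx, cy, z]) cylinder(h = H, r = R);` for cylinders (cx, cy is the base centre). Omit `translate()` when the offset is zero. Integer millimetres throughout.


translate([314, 631, 0]) cylinder(h = 3447, r = 156);


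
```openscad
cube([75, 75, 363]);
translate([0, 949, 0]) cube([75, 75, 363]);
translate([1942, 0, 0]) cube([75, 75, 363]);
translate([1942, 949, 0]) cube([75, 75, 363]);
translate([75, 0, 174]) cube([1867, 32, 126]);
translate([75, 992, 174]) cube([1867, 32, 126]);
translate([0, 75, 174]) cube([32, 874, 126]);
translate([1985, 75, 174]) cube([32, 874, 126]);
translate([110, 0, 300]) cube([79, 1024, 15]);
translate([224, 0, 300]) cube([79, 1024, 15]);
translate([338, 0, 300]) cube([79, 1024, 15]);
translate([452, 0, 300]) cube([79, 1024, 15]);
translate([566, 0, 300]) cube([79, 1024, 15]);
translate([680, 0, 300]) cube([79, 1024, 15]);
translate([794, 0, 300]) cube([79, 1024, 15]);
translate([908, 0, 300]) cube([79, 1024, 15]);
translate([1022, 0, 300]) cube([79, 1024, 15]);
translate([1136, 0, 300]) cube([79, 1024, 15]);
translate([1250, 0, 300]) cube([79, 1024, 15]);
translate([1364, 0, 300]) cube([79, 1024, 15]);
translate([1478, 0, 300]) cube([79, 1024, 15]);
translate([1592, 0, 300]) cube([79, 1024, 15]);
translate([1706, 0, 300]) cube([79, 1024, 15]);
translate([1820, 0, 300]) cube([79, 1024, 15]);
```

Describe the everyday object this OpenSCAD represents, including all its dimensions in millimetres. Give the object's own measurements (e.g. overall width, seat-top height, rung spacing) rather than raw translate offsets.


A bed frame 2017 mm long (x) by 1024 mm wide (y). Four 75×75 mm corner posts, 363 mm tall, at the corners of the footprint. Four rails of 32 mm thickness and 126 mm height run between adjacent posts with their undersides at z = 174 mm, their outer faces flush with the outside of the frame (the two x-running rails run between the posts' inner faces; the two y-running rails run between the posts' inner faces). 16 slats, each 79 mm wide (x) and 15 mm thick, lie across the top of the two x-running rails, running the full 1024 mm width of the frame in y; along x they sit between the end posts with a 35 mm gap after the −x posts and between neighbouring slats, leaving 43 mm before the +x posts.


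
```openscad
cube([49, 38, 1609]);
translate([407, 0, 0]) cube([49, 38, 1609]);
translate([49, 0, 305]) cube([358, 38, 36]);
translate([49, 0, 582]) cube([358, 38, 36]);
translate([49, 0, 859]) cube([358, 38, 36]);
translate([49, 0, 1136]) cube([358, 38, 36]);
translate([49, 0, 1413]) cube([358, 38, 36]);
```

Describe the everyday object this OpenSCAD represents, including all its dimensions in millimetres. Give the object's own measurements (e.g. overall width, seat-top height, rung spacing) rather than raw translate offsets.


A straight ladder. Two 49×38 mm vertical rails, 1609 mm tall, stand 456 mm apart (outside-to-outside) with their front faces coplanar on the −y side. 5 rungs, each 38 mm deep and 36 mm tall, span between the inner faces of the rails, front faces flush with the rails. The lowest rung's underside is at z = 305 mm and rungs are spaced 277 mm apart (underside to underside).


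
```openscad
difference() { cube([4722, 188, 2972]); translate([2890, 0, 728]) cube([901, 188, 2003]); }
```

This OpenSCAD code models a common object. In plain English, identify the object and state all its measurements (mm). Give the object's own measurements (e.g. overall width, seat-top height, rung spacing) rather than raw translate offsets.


A wall 4722 mm long (x), 188 mm thick (y), 2972 mm tall, with a rectangular window opening cut through it. The opening is 901 mm wide and 2003 mm tall; its sill is at z = 728 mm and its near (−x) edge is 2890 mm from the wall's −x end. The opening passes through the full wall thickness.


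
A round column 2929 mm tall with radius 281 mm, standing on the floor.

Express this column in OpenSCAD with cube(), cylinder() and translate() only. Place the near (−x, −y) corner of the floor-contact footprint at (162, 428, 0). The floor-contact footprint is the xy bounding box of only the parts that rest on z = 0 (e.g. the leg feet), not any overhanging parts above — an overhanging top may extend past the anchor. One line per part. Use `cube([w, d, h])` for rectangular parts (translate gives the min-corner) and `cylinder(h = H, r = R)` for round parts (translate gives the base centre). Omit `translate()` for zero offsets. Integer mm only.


translate([443, 709, 0]) cylinder(h = 2929, r = 281);


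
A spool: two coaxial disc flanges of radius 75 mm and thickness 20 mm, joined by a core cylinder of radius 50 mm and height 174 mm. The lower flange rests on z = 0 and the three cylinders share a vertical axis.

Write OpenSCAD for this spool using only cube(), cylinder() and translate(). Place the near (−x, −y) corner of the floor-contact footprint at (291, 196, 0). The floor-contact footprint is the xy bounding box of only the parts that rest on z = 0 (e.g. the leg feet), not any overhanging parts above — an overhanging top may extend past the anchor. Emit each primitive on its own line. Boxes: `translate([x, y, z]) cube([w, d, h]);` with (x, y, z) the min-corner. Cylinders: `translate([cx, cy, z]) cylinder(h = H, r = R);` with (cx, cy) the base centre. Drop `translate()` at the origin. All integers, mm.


translate([366, 271, 0]) cylinder(h = 20, r = 75);
translate([366, 271, 20]) cylinder(h = 174, r = 50);
translate([366, 271, 194]) cylinder(h = 20, r = 75);


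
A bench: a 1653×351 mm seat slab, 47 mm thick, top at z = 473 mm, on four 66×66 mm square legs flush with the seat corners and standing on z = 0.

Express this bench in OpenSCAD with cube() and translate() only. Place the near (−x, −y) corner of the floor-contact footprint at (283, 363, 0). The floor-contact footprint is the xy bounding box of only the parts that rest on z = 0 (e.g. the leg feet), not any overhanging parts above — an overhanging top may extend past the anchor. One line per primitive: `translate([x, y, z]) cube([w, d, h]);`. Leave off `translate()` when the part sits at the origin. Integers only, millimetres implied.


translate([283, 363, 426]) cube([1653, 351, 47]);
translate([283, 363, 0]) cube([66, 66, 426]);
translate([283, 648, 0]) cube([66, 66, 426]);
translate([1870, 363, 0]) cube([66, 66, 426]);
translate([1870, 648, 0]) cube([66, 66, 426]);


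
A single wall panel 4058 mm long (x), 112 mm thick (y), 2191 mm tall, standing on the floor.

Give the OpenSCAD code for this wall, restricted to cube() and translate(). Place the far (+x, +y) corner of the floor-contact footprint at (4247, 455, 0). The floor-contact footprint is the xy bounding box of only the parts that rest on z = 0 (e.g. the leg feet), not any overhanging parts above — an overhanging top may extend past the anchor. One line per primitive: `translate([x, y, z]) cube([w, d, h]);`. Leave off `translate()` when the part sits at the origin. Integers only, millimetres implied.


translate([189, 343, 0]) cube([4058, 112, 2191]);


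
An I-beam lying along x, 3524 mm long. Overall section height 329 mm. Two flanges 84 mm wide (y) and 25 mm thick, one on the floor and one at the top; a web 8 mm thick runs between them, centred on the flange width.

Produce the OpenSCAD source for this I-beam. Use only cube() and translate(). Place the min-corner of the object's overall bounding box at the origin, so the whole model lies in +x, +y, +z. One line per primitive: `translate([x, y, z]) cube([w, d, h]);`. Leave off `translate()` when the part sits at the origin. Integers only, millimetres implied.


cube([3524, 84, 25]);
translate([0, 38, 25]) cube([3524, 8, 279]);
translate([0, 0, 304]) cube([3524, 84, 25]);


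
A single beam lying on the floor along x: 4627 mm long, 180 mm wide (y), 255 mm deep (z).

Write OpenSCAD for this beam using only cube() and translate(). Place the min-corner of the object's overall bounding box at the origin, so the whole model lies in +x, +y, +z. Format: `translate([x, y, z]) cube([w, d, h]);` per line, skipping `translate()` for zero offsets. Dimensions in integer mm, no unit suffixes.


cube([4627, 180, 255]);


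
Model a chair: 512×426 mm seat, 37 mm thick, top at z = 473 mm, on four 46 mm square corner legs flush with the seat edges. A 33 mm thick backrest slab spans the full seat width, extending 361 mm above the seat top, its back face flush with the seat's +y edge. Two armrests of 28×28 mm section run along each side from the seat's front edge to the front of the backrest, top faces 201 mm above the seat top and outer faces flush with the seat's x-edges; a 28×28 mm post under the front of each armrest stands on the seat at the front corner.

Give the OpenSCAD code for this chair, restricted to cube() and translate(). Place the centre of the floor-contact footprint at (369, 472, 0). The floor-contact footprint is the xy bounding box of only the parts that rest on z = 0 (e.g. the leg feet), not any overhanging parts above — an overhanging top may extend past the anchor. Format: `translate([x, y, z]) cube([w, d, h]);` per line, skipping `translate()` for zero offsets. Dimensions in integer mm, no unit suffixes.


translate([113, 259, 436]) cube([512, 426, 37]);
translate([113, 259, 0]) cube([46, 46, 436]);
translate([579, 259, 0]) cube([46, 46, 436]);
translate([113, 639, 0]) cube([46, 46, 436]);
translate([579, 639, 0]) cube([46, 46, 436]);
translate([113, 652, 473]) cube([512, 33, 361]);
translate([113, 259, 646]) cube([28, 393, 28]);
translate([597, 259, 646]) cube([28, 393, 28]);
translate([113, 259, 473]) cube([28, 28, 173]);
translate([597, 259, 473]) cube([28, 28, 173]);


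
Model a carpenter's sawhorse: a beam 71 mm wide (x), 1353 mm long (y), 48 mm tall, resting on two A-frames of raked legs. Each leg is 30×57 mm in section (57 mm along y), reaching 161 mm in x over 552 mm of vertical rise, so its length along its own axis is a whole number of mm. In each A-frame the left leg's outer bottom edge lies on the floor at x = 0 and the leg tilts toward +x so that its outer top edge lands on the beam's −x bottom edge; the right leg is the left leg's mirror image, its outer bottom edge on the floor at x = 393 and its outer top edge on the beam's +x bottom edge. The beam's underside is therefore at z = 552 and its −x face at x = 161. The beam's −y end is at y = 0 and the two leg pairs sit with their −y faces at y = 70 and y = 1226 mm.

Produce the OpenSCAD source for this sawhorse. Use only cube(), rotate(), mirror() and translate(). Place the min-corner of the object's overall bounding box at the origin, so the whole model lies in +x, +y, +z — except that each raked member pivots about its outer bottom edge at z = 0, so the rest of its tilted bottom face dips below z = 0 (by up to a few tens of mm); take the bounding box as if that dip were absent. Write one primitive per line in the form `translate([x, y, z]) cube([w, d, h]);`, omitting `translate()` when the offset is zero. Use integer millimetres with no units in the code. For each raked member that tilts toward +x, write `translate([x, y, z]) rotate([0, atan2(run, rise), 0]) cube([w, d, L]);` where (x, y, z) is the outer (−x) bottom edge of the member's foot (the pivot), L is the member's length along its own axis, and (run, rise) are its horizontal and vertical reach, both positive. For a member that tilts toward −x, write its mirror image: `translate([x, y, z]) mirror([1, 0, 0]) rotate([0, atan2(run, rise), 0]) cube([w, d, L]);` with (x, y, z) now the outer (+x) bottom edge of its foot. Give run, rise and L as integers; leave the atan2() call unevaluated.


translate([161, 0, 552]) cube([71, 1353, 48]);
translate([0, 70, 0]) rotate([0, atan2(161, 552), 0]) cube([30, 57, 575]);
translate([393, 70, 0]) mirror([1, 0, 0]) rotate([0, atan2(161, 552), 0]) cube([30, 57, 575]);
translate([0, 1226, 0]) rotate([0, atan2(161, 552), 0]) cube([30, 57, 575]);
translate([393, 1226, 0]) mirror([1, 0, 0]) rotate([0, atan2(161, 552), 0]) cube([30, 57, 575]);


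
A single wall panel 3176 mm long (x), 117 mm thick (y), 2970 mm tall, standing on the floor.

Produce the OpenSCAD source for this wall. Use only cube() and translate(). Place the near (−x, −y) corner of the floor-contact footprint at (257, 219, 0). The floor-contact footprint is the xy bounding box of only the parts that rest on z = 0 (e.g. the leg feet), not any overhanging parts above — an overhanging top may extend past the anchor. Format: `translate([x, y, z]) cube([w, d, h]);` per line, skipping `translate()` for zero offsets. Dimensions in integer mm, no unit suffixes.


translate([257, 219, 0]) cube([3176, 117, 2970]);


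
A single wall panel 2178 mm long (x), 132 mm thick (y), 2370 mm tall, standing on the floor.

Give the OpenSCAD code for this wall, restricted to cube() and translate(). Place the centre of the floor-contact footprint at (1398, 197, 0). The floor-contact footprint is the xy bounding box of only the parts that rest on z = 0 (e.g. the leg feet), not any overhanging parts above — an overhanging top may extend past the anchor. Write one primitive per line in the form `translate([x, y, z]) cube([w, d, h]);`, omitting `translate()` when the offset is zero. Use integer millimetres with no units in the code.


translate([309, 131, 0]) cube([2178, 132, 2370]);


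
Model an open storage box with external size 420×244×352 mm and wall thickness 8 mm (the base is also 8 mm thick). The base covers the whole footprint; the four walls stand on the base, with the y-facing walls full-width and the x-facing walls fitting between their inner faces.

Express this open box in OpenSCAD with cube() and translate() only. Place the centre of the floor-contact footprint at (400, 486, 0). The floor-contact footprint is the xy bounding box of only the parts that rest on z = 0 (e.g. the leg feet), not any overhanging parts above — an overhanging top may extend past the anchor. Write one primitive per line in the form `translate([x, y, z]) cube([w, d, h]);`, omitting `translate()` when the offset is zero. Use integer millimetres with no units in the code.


translate([190, 364, 0]) cube([420, 244, 8]);
translate([190, 364, 8]) cube([420, 8, 344]);
translate([190, 600, 8]) cube([420, 8, 344]);
translate([190, 372, 8]) cube([8, 228, 344]);
translate([602, 372, 8]) cube([8, 228, 344]);


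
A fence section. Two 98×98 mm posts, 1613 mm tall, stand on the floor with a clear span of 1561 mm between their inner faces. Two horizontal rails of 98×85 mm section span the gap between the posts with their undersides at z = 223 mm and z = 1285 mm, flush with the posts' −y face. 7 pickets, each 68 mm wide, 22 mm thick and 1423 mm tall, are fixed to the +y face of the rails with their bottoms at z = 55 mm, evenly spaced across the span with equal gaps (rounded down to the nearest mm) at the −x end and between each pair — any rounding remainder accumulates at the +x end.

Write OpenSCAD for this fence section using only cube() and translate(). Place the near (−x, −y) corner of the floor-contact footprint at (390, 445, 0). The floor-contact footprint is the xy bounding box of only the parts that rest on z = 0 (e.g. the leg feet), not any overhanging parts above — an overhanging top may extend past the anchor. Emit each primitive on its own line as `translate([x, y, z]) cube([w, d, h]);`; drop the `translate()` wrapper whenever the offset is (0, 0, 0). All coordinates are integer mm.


translate([390, 445, 0]) cube([98, 98, 1613]);
translate([2049, 445, 0]) cube([98, 98, 1613]);
translate([488, 445, 223]) cube([1561, 98, 85]);
translate([488, 445, 1285]) cube([1561, 98, 85]);
translate([623, 543, 55]) cube([68, 22, 1423]);
translate([826, 543, 55]) cube([68, 22, 1423]);
translate([1029, 543, 55]) cube([68, 22, 1423]);
translate([1232, 543, 55]) cube([68, 22, 1423]);
translate([1435, 543, 55]) cube([68, 22, 1423]);
translate([1638, 543, 55]) cube([68, 22, 1423]);
translate([1841, 543, 55]) cube([68, 22, 1423]);


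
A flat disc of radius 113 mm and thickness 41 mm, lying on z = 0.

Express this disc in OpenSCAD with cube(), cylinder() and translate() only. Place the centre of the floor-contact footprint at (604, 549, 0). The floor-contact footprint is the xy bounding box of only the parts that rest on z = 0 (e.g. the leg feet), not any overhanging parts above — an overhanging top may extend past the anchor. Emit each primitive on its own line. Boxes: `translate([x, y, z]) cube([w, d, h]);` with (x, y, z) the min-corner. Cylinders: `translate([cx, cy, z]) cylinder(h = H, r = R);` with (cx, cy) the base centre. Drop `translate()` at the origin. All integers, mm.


translate([604, 549, 0]) cylinder(h = 41, r = 113);


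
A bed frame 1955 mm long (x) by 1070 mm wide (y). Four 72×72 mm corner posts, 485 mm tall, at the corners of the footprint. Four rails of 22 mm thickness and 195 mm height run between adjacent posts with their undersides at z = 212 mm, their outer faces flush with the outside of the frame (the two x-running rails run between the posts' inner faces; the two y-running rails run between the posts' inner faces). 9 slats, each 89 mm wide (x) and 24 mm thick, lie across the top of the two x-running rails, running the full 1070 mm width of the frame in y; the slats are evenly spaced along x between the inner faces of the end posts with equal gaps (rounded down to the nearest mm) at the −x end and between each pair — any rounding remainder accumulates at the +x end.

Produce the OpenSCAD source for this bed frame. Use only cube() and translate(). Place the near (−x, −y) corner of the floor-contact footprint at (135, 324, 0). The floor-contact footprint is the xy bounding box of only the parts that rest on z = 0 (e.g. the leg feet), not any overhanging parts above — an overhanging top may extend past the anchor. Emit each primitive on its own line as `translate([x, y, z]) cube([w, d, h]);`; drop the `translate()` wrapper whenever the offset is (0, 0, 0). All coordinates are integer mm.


// slat z = rail_z + rail_h = 212 + 195 = 407
// slat gap = ⌊(1811 − 9·89) / 10⌋ = 101
translate([135, 324, 0]) cube([72, 72, 485]);
translate([135, 1322, 0]) cube([72, 72, 485]);
translate([2018, 324, 0]) cube([72, 72, 485]);
translate([2018, 1322, 0]) cube([72, 72, 485]);
translate([207, 324, 212]) cube([1811, 22, 195]);
translate([207, 1372, 212]) cube([1811, 22, 195]);
translate([135, 396, 212]) cube([22, 926, 195]);
translate([2068, 396, 212]) cube([22, 926, 195]);
translate([308, 324, 407]) cube([89, 1070, 24]);
translate([498, 324, 407]) cube([89, 1070, 24]);
translate([688, 324, 407]) cube([89, 1070, 24]);
translate([878, 324, 407]) cube([89, 1070, 24]);
translate([1068, 324, 407]) cube([89, 1070, 24]);
translate([1258, 324, 407]) cube([89, 1070, 24]);
translate([1448, 324, 407]) cube([89, 1070, 24]);
translate([1638, 324, 407]) cube([89, 1070, 24]);
translate([1828, 324, 407]) cube([89, 1070, 24]);


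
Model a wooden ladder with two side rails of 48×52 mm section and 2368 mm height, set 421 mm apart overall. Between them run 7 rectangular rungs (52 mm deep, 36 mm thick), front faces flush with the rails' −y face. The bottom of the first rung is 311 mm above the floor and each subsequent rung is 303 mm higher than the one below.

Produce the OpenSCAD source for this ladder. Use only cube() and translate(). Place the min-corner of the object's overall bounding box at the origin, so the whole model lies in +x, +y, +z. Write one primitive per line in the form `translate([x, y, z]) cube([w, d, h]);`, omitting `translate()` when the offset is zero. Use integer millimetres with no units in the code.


cube([48, 52, 2368]);
translate([373, 0, 0]) cube([48, 52, 2368]);
translate([48, 0, 311]) cube([325, 52, 36]);
translate([48, 0, 614]) cube([325, 52, 36]);
translate([48, 0, 917]) cube([325, 52, 36]);
translate([48, 0, 1220]) cube([325, 52, 36]);
translate([48, 0, 1523]) cube([325, 52, 36]);
translate([48, 0, 1826]) cube([325, 52, 36]);
translate([48, 0, 2129]) cube([325, 52, 36]);


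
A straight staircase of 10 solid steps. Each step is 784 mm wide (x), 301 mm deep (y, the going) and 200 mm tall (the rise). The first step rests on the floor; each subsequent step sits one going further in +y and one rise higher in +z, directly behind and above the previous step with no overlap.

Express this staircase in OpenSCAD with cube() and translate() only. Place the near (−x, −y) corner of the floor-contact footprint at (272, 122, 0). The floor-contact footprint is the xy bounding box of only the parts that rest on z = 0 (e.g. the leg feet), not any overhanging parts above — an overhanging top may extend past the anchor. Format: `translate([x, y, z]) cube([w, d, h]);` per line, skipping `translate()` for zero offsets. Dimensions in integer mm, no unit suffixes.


translate([272, 122, 0]) cube([784, 301, 200]);
translate([272, 423, 200]) cube([784, 301, 200]);
translate([272, 724, 400]) cube([784, 301, 200]);
translate([272, 1025, 600]) cube([784, 301, 200]);
translate([272, 1326, 800]) cube([784, 301, 200]);
translate([272, 1627, 1000]) cube([784, 301, 200]);
translate([272, 1928, 1200]) cube([784, 301, 200]);
translate([272, 2229, 1400]) cube([784, 301, 200]);
translate([272, 2530, 1600]) cube([784, 301, 200]);
translate([272, 2831, 1800]) cube([784, 301, 200]);


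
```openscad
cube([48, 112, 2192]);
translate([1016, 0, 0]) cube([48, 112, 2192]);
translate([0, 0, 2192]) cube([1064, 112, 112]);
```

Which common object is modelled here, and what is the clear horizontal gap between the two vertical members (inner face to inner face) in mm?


A door frame. The clear opening width is 968 mm.

Two 2192 mm tall posts with a header on top — a door frame. The left jamb is 48 mm wide at x = 0; the right jamb starts at x = 1016. The clear opening is 1016 − 48 = 968 mm.


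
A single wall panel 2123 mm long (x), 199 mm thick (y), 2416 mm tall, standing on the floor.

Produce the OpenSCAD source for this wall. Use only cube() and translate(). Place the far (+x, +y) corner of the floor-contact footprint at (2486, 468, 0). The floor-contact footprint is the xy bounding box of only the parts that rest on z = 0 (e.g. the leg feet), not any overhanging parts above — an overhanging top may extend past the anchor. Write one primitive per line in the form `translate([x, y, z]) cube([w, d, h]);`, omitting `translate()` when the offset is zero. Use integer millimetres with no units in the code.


translate([363, 269, 0]) cube([2123, 199, 2416]);


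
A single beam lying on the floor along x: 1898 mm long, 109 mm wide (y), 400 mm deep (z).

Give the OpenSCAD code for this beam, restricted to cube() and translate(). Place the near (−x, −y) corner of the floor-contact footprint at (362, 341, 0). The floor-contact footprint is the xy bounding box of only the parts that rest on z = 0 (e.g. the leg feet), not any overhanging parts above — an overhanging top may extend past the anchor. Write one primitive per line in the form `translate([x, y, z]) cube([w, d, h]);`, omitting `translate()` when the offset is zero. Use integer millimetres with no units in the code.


translate([362, 341, 0]) cube([1898, 109, 400]);


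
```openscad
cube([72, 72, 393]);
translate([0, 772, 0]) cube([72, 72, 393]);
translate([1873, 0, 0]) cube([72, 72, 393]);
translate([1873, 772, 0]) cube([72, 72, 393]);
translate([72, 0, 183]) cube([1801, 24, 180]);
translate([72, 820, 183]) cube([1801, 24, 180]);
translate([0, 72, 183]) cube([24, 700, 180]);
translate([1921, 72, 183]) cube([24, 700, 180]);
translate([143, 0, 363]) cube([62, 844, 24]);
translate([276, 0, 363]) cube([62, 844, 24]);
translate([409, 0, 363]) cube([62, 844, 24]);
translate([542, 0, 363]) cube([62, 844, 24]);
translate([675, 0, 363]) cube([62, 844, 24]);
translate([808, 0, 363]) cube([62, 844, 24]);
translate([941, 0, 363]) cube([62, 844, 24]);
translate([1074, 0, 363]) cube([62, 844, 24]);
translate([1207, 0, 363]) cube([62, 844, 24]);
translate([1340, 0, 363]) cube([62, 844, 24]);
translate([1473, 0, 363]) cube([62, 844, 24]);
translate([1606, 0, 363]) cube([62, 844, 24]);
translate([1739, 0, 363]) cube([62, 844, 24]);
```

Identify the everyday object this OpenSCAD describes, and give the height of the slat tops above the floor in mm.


A bed frame. The slat-top height is 387 mm.

Four posts, four rails, and a row of slats — a bed frame. Slats sit on the rails at z = 183 + 180 = 363; with slat thickness 24, the top is 387 mm.


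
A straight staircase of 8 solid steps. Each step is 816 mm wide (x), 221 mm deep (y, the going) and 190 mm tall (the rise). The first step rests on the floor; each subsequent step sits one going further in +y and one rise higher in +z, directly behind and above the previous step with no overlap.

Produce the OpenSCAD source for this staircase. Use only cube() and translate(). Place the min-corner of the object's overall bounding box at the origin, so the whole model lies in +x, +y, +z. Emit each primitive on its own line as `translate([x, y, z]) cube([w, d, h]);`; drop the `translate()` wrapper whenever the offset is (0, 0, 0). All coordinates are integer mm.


cube([816, 221, 190]);
translate([0, 221, 190]) cube([816, 221, 190]);
translate([0, 442, 380]) cube([816, 221, 190]);
translate([0, 663, 570]) cube([816, 221, 190]);
translate([0, 884, 760]) cube([816, 221, 190]);
translate([0, 1105, 950]) cube([816, 221, 190]);
translate([0, 1326, 1140]) cube([816, 221, 190]);
translate([0, 1547, 1330]) cube([816, 221, 190]);


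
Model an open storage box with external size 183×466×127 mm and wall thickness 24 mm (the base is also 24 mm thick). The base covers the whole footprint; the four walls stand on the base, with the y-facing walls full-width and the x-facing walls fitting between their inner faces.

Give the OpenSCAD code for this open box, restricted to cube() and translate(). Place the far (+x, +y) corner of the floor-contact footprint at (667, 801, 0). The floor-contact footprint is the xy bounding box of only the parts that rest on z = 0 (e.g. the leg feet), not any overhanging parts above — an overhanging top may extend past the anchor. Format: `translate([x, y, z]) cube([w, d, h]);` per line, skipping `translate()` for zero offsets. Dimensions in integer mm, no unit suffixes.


translate([484, 335, 0]) cube([183, 466, 24]);
translate([484, 335, 24]) cube([183, 24, 103]);
translate([484, 777, 24]) cube([183, 24, 103]);
translate([484, 359, 24]) cube([24, 418, 103]);
translate([643, 359, 24]) cube([24, 418, 103]);


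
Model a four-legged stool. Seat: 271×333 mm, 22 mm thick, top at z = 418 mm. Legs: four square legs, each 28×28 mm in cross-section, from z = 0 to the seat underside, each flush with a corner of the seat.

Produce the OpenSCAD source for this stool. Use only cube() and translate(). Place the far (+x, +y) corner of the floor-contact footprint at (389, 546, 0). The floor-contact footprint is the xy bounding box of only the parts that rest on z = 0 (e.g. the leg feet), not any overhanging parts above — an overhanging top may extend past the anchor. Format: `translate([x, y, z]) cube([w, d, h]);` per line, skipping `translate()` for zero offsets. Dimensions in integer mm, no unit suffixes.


translate([118, 213, 396]) cube([271, 333, 22]);
translate([118, 213, 0]) cube([28, 28, 396]);
translate([361, 213, 0]) cube([28, 28, 396]);
translate([118, 518, 0]) cube([28, 28, 396]);
translate([361, 518, 0]) cube([28, 28, 396]);


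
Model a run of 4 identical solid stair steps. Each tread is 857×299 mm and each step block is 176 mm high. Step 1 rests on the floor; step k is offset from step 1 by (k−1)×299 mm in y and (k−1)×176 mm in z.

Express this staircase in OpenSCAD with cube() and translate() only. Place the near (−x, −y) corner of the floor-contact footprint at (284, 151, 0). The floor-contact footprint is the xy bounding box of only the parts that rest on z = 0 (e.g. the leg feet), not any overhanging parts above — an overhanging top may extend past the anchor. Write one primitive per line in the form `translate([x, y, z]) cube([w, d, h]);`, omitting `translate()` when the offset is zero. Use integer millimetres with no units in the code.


translate([284, 151, 0]) cube([857, 299, 176]);
translate([284, 450, 176]) cube([857, 299, 176]);
translate([284, 749, 352]) cube([857, 299, 176]);
translate([284, 1048, 528]) cube([857, 299, 176]);


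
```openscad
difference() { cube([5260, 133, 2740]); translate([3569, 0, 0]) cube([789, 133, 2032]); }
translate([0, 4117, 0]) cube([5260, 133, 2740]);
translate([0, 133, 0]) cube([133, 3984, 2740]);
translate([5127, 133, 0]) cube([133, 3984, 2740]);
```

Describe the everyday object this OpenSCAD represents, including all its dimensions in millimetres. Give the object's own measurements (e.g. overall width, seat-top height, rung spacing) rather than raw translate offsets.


A single room: four walls, each 2740 mm tall and 133 mm thick, enclosing an outside footprint 5260×4250 mm (x × y), no floor or roof. The front and back walls (−y and +y sides) run the full x-width; the side walls fit between their inner faces. A door opening 789 mm wide and 2032 mm tall is cut through the front wall from the floor up, its −x edge 3569 mm from the wall's −x end.


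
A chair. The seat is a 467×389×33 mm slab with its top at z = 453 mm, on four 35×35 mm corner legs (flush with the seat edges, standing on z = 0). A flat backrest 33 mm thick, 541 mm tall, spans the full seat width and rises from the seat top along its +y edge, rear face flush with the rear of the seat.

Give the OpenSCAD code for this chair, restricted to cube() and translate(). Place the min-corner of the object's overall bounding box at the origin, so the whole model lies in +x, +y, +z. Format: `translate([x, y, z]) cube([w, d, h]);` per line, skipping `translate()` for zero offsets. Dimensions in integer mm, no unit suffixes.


// leg_h = 453 - 33 = 420
translate([0, 0, 420]) cube([467, 389, 33]);
cube([35, 35, 420]);
translate([432, 0, 0]) cube([35, 35, 420]);
translate([0, 354, 0]) cube([35, 35, 420]);
translate([432, 354, 0]) cube([35, 35, 420]);
translate([0, 356, 453]) cube([467, 33, 541]);


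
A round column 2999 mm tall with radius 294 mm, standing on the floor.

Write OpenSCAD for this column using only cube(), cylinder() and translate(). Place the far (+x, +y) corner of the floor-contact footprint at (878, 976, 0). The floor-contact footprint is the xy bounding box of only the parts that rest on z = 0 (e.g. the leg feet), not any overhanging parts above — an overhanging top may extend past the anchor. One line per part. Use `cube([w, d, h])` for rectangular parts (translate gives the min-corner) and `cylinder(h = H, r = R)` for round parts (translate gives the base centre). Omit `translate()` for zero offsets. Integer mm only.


translate([584, 682, 0]) cylinder(h = 2999, r = 294);


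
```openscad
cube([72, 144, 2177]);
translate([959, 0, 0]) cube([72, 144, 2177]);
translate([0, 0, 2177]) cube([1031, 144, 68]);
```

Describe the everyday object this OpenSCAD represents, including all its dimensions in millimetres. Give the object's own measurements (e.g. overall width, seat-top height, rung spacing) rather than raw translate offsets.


A door frame. The clear opening is 887 mm wide and 2177 mm high. Two 72 mm wide jambs, 144 mm deep, stand either side of the opening from the floor to the top of the opening. A 68 mm thick head sits across the top of both jambs, spanning the full outside width of the frame.


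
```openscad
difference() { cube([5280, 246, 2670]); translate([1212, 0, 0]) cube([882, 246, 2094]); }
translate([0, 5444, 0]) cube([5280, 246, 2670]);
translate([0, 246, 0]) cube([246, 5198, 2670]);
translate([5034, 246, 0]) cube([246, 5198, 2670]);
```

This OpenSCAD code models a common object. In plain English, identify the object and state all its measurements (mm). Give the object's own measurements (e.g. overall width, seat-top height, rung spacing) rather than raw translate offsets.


A single room: four walls, each 2670 mm tall and 246 mm thick, enclosing an outside footprint 5280×5690 mm (x × y), no floor or roof. The front and back walls (−y and +y sides) run the full x-width; the side walls fit between their inner faces. A door opening 882 mm wide and 2094 mm tall is cut through the front wall from the floor up, its −x edge 1212 mm from the wall's −x end.


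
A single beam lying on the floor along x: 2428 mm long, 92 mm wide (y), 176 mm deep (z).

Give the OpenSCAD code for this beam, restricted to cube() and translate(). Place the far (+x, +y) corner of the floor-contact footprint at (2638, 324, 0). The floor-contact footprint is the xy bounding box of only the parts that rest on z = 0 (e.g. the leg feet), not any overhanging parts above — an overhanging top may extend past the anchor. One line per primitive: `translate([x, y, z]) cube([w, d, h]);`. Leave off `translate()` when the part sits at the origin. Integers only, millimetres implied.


translate([210, 232, 0]) cube([2428, 92, 176]);


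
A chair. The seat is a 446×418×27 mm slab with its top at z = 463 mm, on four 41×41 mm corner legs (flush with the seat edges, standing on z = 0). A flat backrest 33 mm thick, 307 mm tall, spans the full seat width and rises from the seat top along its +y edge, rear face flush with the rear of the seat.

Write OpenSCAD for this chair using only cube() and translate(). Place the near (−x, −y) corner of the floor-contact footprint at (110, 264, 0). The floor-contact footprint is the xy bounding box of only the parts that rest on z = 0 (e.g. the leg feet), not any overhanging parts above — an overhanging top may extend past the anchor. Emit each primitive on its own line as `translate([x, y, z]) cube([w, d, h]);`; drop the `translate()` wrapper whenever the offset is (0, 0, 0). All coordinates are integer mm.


translate([110, 264, 436]) cube([446, 418, 27]);
translate([110, 264, 0]) cube([41, 41, 436]);
translate([515, 264, 0]) cube([41, 41, 436]);
translate([110, 641, 0]) cube([41, 41, 436]);
translate([515, 641, 0]) cube([41, 41, 436]);
translate([110, 649, 463]) cube([446, 33, 307]);


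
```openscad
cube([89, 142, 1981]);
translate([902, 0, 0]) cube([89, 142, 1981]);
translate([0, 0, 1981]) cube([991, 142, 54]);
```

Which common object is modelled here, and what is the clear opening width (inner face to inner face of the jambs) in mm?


A door frame. The clear opening width is 813 mm.

Two 1981 mm tall posts with a header on top — a door frame. The left jamb is 89 mm wide at x = 0; the right jamb starts at x = 902. The clear opening is 902 − 89 = 813 mm.


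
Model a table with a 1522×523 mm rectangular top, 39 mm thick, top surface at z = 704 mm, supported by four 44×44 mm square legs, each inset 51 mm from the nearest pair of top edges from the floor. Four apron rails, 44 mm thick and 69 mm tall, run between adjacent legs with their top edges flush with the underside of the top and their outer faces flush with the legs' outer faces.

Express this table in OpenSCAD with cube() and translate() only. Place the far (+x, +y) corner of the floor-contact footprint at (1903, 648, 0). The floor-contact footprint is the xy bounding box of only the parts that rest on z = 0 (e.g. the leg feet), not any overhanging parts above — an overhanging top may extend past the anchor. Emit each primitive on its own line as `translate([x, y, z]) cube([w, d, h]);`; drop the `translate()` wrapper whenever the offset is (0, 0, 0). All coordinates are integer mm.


translate([432, 176, 665]) cube([1522, 523, 39]);
translate([483, 227, 0]) cube([44, 44, 665]);
translate([1859, 227, 0]) cube([44, 44, 665]);
translate([483, 604, 0]) cube([44, 44, 665]);
translate([1859, 604, 0]) cube([44, 44, 665]);
translate([527, 227, 596]) cube([1332, 44, 69]);
translate([527, 604, 596]) cube([1332, 44, 69]);
translate([483, 271, 596]) cube([44, 333, 69]);
translate([1859, 271, 596]) cube([44, 333, 69]);


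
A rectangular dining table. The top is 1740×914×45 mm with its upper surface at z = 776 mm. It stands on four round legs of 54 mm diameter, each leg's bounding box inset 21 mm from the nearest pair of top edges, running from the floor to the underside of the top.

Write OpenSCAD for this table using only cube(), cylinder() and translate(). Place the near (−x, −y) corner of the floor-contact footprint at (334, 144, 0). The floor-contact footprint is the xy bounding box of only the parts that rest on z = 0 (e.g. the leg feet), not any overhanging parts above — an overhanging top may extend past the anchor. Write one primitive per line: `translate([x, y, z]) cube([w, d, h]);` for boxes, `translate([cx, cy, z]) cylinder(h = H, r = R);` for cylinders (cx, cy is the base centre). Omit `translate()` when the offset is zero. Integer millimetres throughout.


translate([313, 123, 731]) cube([1740, 914, 45]);
translate([361, 171, 0]) cylinder(h = 731, r = 27);
translate([2005, 171, 0]) cylinder(h = 731, r = 27);
translate([361, 989, 0]) cylinder(h = 731, r = 27);
translate([2005, 989, 0]) cylinder(h = 731, r = 27);
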